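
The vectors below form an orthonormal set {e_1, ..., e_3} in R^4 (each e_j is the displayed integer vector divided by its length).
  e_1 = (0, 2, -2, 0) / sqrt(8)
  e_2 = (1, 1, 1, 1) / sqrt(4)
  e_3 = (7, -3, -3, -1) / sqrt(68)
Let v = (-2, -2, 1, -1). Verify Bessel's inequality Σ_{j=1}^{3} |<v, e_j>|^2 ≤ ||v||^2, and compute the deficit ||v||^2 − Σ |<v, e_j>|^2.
Σ |<v, e_j>|^2 = 339/34; ||v||^2 = 10; deficit = 1/34

Write each e_j = u_j / sqrt(<u_j, u_j>) where u_j is the displayed integer vector. Then <v, e_j> = <v, u_j> / sqrt(<u_j, u_j>), so |<v, e_j>|^2 = <v, u_j>^2 / <u_j, u_j>.
Coefficients: <v, e_1> = -6/sqrt(8), <v, e_2> = -4/sqrt(4), <v, e_3> = -10/sqrt(68).
Square and sum: Σ |<v, e_j>|^2 = 339/34.
Compute ||v||^2 = v·v = 10.
Deficit = 10 − 339/34 = 1/34 ≥ 0, confirming Bessel's inequality. (The deficit equals ||v − Σ <v,e_j> e_j||^2, the squared distance from v to span{e_j}.)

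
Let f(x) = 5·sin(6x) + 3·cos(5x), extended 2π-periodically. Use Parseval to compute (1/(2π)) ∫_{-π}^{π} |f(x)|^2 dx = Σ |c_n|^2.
Σ |c_n|^2 = 17

Expand |f|^2 and use orthogonality of {sin(nx), cos(mx)} on [-π, π]:
  ∫_{-π}^{π} sin(nx)^2 dx = π, ∫ cos(mx)^2 dx = π, and cross terms integrate to 0.
So ∫_{-π}^{π} f(x)^2 dx = 5^2 · π + 3^2 · π = (25 + 9)π.
Divide by 2π: (25 + 9)/2 = 17.
By Parseval, this equals Σ |c_n|^2.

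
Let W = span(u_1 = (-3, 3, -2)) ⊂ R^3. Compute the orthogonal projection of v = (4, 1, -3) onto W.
proj_W(v) = (9/22, -9/22, 3/11)

Set up U = [u_1 | ... | u_1] ∈ R^(3×1). The projector onto W = col(U) is P = U (U^T U)^(-1) U^T.
Compute U^T U =
  [22],
and U^T v = (-3).
Solve U^T U · c = U^T v for the coefficients: c = (-3/22). The projection is proj_W(v) = U c.
Check: (v - proj_W(v)) · u_1 = 0  (should be 0).
Result: proj_W(v) = (9/22, -9/22, 3/11).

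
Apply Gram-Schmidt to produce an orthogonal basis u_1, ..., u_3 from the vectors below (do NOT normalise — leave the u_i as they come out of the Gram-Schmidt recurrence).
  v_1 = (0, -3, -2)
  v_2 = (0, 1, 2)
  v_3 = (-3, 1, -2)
Orthogonal basis:
  u_1 = (0, -3, -2)
  u_2 = (0, -8/13, 12/13)
  u_3 = (-3, 0, 0)

Apply the Gram-Schmidt recurrence
  u_1 = v_1
  u_i = v_i − Σ_{j<i} ((v_i · u_j) / (u_j · u_j)) · u_j.

Step by step this gives:
  u_1 = (0, -3, -2)
  u_2 = (0, -8/13, 12/13)
  u_3 = (-3, 0, 0)

Orthogonality check:
  u_2 · u_1 = 0 (should be 0)
  u_3 · u_1 = 0 (should be 0)
  u_3 · u_2 = 0 (should be 0)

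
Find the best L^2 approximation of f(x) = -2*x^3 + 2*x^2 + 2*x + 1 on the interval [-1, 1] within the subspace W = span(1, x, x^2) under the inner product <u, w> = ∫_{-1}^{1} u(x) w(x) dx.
g(x) = 2*x^2 + 4*x/5 + 1

The best approximation g ∈ W is the orthogonal projection of f onto W. Writing g = a_0 + a_1 x + a_2 x^2, the coefficients solve the normal equations G · a = b where
  G_{ij} = <φ_i, φ_j> and b_i = <f, φ_i>, with φ_0 = 1, φ_1 = x, φ_2 = x^2.
G =
  [2, 0, 2/3]
  [0, 2/3, 0]
  [2/3, 0, 2/5],
b = (10/3, 8/15, 22/15).
Solving gives a_0 = 1, a_1 = 4/5, a_2 = 2, so
  g(x) = 2*x^2 + 4*x/5 + 1.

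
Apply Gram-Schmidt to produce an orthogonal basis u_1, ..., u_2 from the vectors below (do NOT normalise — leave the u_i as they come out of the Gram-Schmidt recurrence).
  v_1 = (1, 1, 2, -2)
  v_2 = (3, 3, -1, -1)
Orthogonal basis:
  u_1 = (1, 1, 2, -2)
  u_2 = (12/5, 12/5, -11/5, 1/5)

Apply the Gram-Schmidt recurrence
  u_1 = v_1
  u_i = v_i − Σ_{j<i} ((v_i · u_j) / (u_j · u_j)) · u_j.

Step by step this gives:
  u_1 = (1, 1, 2, -2)
  u_2 = (12/5, 12/5, -11/5, 1/5)

Orthogonality check:
  u_2 · u_1 = 0 (should be 0)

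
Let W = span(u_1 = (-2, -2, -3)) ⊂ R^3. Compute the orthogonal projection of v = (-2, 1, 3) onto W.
proj_W(v) = (14/17, 14/17, 21/17)

Set up U = [u_1 | ... | u_1] ∈ R^(3×1). The projector onto W = col(U) is P = U (U^T U)^(-1) U^T.
Compute U^T U =
  [17],
and U^T v = (-7).
Solve U^T U · c = U^T v for the coefficients: c = (-7/17). The projection is proj_W(v) = U c.
Check: (v - proj_W(v)) · u_1 = 0  (should be 0).
Result: proj_W(v) = (14/17, 14/17, 21/17).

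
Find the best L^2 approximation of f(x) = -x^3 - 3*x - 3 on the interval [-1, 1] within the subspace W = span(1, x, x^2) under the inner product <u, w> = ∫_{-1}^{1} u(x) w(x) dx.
g(x) = -18*x/5 - 3

The best approximation g ∈ W is the orthogonal projection of f onto W. Writing g = a_0 + a_1 x + a_2 x^2, the coefficients solve the normal equations G · a = b where
  G_{ij} = <φ_i, φ_j> and b_i = <f, φ_i>, with φ_0 = 1, φ_1 = x, φ_2 = x^2.
G =
  [2, 0, 2/3]
  [0, 2/3, 0]
  [2/3, 0, 2/5],
b = (-6, -12/5, -2).
Solving gives a_0 = -3, a_1 = -18/5, a_2 = 0, so
  g(x) = -18*x/5 - 3.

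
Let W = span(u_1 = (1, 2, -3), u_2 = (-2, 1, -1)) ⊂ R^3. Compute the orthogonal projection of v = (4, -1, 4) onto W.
proj_W(v) = (283/75, -194/75, 43/15)

Set up U = [u_1 | ... | u_2] ∈ R^(3×2). The projector onto W = col(U) is P = U (U^T U)^(-1) U^T.
Compute U^T U =
  [14, 3]
  [3, 6],
and U^T v = (-10, -13).
Solve U^T U · c = U^T v for the coefficients: c = (-7/25, -152/75). The projection is proj_W(v) = U c.
Check: (v - proj_W(v)) · u_1 = 0  (should be 0).
Check: (v - proj_W(v)) · u_2 = 0  (should be 0).
Result: proj_W(v) = (283/75, -194/75, 43/15).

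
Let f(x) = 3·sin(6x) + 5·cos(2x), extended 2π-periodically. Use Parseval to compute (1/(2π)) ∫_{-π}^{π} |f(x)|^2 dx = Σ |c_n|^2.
Σ |c_n|^2 = 17

Expand |f|^2 and use orthogonality of {sin(nx), cos(mx)} on [-π, π]:
  ∫_{-π}^{π} sin(nx)^2 dx = π, ∫ cos(mx)^2 dx = π, and cross terms integrate to 0.
So ∫_{-π}^{π} f(x)^2 dx = 3^2 · π + 5^2 · π = (9 + 25)π.
Divide by 2π: (9 + 25)/2 = 17.
By Parseval, this equals Σ |c_n|^2.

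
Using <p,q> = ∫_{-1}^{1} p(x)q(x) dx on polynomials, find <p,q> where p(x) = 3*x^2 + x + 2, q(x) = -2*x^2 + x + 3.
<p,q> = 68/5

Expand the product: p(x)·q(x) = -6*x^4 + x^3 + 6*x^2 + 5*x + 6.
∫_{-1}^{1} of each monomial x^k gives [2/(k+1) if k even, 0 if k odd]. Integrating term-by-term (or equivalently evaluating the antiderivative F(x) = -6*x^5/5 + x^4/4 + 2*x^3 + 5*x^2/2 + 6*x at the endpoints):
  F(1) − F(−1) = 191/20 − (-81/20) = 68/5.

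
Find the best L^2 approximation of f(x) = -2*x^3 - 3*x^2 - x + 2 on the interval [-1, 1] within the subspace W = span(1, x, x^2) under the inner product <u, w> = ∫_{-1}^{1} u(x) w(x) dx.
g(x) = -3*x^2 - 11*x/5 + 2

The best approximation g ∈ W is the orthogonal projection of f onto W. Writing g = a_0 + a_1 x + a_2 x^2, the coefficients solve the normal equations G · a = b where
  G_{ij} = <φ_i, φ_j> and b_i = <f, φ_i>, with φ_0 = 1, φ_1 = x, φ_2 = x^2.
G =
  [2, 0, 2/3]
  [0, 2/3, 0]
  [2/3, 0, 2/5],
b = (2, -22/15, 2/15).
Solving gives a_0 = 2, a_1 = -11/5, a_2 = -3, so
  g(x) = -3*x^2 - 11*x/5 + 2.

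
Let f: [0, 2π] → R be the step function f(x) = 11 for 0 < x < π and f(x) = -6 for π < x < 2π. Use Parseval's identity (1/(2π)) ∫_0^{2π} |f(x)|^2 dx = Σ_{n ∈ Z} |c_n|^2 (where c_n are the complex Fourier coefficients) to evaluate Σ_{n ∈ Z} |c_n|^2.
Σ |c_n|^2 = 157/2

Parseval equates the L^2 energy of f (normalised by 1/(2π)) with the ℓ^2 sum of its Fourier coefficients: (1/(2π)) ∫_0^{2π} |f|^2 = Σ |c_n|^2.
Compute the left side: (1/(2π)) [∫_0^π 11^2 dx + ∫_π^{2π} (-6)^2 dx] = (1/(2π)) · (121π + 36π) = (121 + 36)/2 = 157/2.
So Σ_{n ∈ Z} |c_n|^2 = 157/2.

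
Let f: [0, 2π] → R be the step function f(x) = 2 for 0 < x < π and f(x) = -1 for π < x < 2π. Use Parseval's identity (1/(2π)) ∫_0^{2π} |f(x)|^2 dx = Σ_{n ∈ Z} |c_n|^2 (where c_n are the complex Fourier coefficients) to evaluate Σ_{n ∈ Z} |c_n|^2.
Σ |c_n|^2 = 5/2

Parseval equates the L^2 energy of f (normalised by 1/(2π)) with the ℓ^2 sum of its Fourier coefficients: (1/(2π)) ∫_0^{2π} |f|^2 = Σ |c_n|^2.
Compute the left side: (1/(2π)) [∫_0^π 2^2 dx + ∫_π^{2π} (-1)^2 dx] = (1/(2π)) · (4π + 1π) = (4 + 1)/2 = 5/2.
So Σ_{n ∈ Z} |c_n|^2 = 5/2.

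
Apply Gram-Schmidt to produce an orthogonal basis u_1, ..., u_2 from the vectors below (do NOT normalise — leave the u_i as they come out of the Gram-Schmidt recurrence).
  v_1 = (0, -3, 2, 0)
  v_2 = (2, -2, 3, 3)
Orthogonal basis:
  u_1 = (0, -3, 2, 0)
  u_2 = (2, 10/13, 15/13, 3)

Apply the Gram-Schmidt recurrence
  u_1 = v_1
  u_i = v_i − Σ_{j<i} ((v_i · u_j) / (u_j · u_j)) · u_j.

Step by step this gives:
  u_1 = (0, -3, 2, 0)
  u_2 = (2, 10/13, 15/13, 3)

Orthogonality check:
  u_2 · u_1 = 0 (should be 0)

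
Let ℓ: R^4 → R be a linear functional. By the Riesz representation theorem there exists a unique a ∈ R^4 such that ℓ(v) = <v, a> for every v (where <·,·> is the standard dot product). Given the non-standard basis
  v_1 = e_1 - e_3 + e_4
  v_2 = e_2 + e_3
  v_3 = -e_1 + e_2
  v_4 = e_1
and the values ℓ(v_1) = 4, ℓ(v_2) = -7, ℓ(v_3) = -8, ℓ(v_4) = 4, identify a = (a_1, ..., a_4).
a = (4, -4, -3, -3)

Write a = (a_1, ..., a_4) in the standard basis. For each basis vector v_i, ℓ(v_i) = <v_i, a> is a linear equation in the a_j's. Collect the n equations into a matrix system V a = ℓ, where row i of V is v_i (expressed in the standard basis). Since V is invertible (lower-triangular with 1s on the diagonal, up to permutation), solve by back-substitution:
  V =
[[1, 0, -1, 1],
 [0, 1, 1, 0],
 [-1, 1, 0, 0],
 [1, 0, 0, 0]]
  V a = (4, -7, -8, 4)
Solving gives a = (4, -4, -3, -3).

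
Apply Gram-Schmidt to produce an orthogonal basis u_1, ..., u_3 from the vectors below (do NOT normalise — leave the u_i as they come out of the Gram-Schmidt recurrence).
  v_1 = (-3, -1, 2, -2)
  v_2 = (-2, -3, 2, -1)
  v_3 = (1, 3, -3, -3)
Orthogonal basis:
  u_1 = (-3, -1, 2, -2)
  u_2 = (1/2, -13/6, 1/3, 2/3)
  u_3 = (9/11, -29/33, -59/33, -85/33)

Apply the Gram-Schmidt recurrence
  u_1 = v_1
  u_i = v_i − Σ_{j<i} ((v_i · u_j) / (u_j · u_j)) · u_j.

Step by step this gives:
  u_1 = (-3, -1, 2, -2)
  u_2 = (1/2, -13/6, 1/3, 2/3)
  u_3 = (9/11, -29/33, -59/33, -85/33)

Orthogonality check:
  u_2 · u_1 = 0 (should be 0)
  u_3 · u_1 = 0 (should be 0)
  u_3 · u_2 = 0 (should be 0)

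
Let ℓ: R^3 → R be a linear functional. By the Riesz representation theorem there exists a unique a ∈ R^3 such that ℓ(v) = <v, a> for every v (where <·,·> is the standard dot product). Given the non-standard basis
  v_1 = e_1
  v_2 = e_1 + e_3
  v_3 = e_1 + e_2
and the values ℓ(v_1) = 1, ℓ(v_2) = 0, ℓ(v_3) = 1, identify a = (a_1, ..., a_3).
a = (1, 0, -1)

Write a = (a_1, ..., a_3) in the standard basis. For each basis vector v_i, ℓ(v_i) = <v_i, a> is a linear equation in the a_j's. Collect the n equations into a matrix system V a = ℓ, where row i of V is v_i (expressed in the standard basis). Since V is invertible (lower-triangular with 1s on the diagonal, up to permutation), solve by back-substitution:
  V =
[[1, 0, 0],
 [1, 0, 1],
 [1, 1, 0]]
  V a = (1, 0, 1)
Solving gives a = (1, 0, -1).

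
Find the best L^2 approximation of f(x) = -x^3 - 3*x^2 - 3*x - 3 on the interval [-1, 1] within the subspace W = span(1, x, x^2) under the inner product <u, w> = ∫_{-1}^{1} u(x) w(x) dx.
g(x) = -3*x^2 - 18*x/5 - 3

The best approximation g ∈ W is the orthogonal projection of f onto W. Writing g = a_0 + a_1 x + a_2 x^2, the coefficients solve the normal equations G · a = b where
  G_{ij} = <φ_i, φ_j> and b_i = <f, φ_i>, with φ_0 = 1, φ_1 = x, φ_2 = x^2.
G =
  [2, 0, 2/3]
  [0, 2/3, 0]
  [2/3, 0, 2/5],
b = (-8, -12/5, -16/5).
Solving gives a_0 = -3, a_1 = -18/5, a_2 = -3, so
  g(x) = -3*x^2 - 18*x/5 - 3.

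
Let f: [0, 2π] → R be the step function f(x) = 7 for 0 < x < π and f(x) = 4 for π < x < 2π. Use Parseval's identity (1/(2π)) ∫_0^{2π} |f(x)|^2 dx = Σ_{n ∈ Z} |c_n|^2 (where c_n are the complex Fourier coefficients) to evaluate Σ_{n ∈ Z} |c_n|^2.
Σ |c_n|^2 = 65/2

Parseval equates the L^2 energy of f (normalised by 1/(2π)) with the ℓ^2 sum of its Fourier coefficients: (1/(2π)) ∫_0^{2π} |f|^2 = Σ |c_n|^2.
Compute the left side: (1/(2π)) [∫_0^π 7^2 dx + ∫_π^{2π} 4^2 dx] = (1/(2π)) · (49π + 16π) = (49 + 16)/2 = 65/2.
So Σ_{n ∈ Z} |c_n|^2 = 65/2.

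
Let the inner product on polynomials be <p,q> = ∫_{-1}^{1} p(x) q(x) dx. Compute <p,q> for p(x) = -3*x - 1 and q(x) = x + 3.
<p,q> = -8

Expand the product: p(x)·q(x) = -3*x^2 - 10*x - 3.
∫_{-1}^{1} of each monomial x^k gives [2/(k+1) if k even, 0 if k odd]. Integrating term-by-term (or equivalently evaluating the antiderivative F(x) = -x^3 - 5*x^2 - 3*x at the endpoints):
  F(1) − F(−1) = -9 − (-1) = -8.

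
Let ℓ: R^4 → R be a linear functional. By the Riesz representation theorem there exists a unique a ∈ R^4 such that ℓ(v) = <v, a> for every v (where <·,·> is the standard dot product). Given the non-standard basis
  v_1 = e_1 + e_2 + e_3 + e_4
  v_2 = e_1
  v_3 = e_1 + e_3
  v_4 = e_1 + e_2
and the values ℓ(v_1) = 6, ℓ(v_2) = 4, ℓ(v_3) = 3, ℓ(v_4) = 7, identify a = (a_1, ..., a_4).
a = (4, 3, -1, 0)

Write a = (a_1, ..., a_4) in the standard basis. For each basis vector v_i, ℓ(v_i) = <v_i, a> is a linear equation in the a_j's. Collect the n equations into a matrix system V a = ℓ, where row i of V is v_i (expressed in the standard basis). Since V is invertible (lower-triangular with 1s on the diagonal, up to permutation), solve by back-substitution:
  V =
[[1, 1, 1, 1],
 [1, 0, 0, 0],
 [1, 0, 1, 0],
 [1, 1, 0, 0]]
  V a = (6, 4, 3, 7)
Solving gives a = (4, 3, -1, 0).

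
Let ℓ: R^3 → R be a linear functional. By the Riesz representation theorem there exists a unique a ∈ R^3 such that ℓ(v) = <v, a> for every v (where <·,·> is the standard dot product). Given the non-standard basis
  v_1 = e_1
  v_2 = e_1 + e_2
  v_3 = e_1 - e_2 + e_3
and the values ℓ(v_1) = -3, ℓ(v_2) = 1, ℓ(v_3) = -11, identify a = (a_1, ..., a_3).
a = (-3, 4, -4)

Write a = (a_1, ..., a_3) in the standard basis. For each basis vector v_i, ℓ(v_i) = <v_i, a> is a linear equation in the a_j's. Collect the n equations into a matrix system V a = ℓ, where row i of V is v_i (expressed in the standard basis). Since V is invertible (lower-triangular with 1s on the diagonal, up to permutation), solve by back-substitution:
  V =
[[1, 0, 0],
 [1, 1, 0],
 [1, -1, 1]]
  V a = (-3, 1, -11)
Solving gives a = (-3, 4, -4).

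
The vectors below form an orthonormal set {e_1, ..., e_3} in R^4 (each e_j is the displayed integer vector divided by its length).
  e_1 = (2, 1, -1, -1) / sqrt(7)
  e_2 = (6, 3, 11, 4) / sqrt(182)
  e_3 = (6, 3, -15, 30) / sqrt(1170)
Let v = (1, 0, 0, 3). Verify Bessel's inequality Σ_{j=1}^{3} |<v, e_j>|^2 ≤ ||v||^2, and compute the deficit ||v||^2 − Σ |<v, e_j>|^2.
Σ |<v, e_j>|^2 = 49/5; ||v||^2 = 10; deficit = 1/5

Write each e_j = u_j / sqrt(<u_j, u_j>) where u_j is the displayed integer vector. Then <v, e_j> = <v, u_j> / sqrt(<u_j, u_j>), so |<v, e_j>|^2 = <v, u_j>^2 / <u_j, u_j>.
Coefficients: <v, e_1> = -1/sqrt(7), <v, e_2> = 18/sqrt(182), <v, e_3> = 96/sqrt(1170).
Square and sum: Σ |<v, e_j>|^2 = 49/5.
Compute ||v||^2 = v·v = 10.
Deficit = 10 − 49/5 = 1/5 ≥ 0, confirming Bessel's inequality. (The deficit equals ||v − Σ <v,e_j> e_j||^2, the squared distance from v to span{e_j}.)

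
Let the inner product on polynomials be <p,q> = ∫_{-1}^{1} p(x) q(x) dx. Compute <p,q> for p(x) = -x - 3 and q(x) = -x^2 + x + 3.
<p,q> = -50/3

Expand the product: p(x)·q(x) = x^3 + 2*x^2 - 6*x - 9.
∫_{-1}^{1} of each monomial x^k gives [2/(k+1) if k even, 0 if k odd]. Integrating term-by-term (or equivalently evaluating the antiderivative F(x) = x^4/4 + 2*x^3/3 - 3*x^2 - 9*x at the endpoints):
  F(1) − F(−1) = -133/12 − (67/12) = -50/3.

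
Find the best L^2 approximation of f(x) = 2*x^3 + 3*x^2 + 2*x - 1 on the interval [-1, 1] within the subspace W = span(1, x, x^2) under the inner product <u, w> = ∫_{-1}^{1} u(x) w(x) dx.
g(x) = 3*x^2 + 16*x/5 - 1

The best approximation g ∈ W is the orthogonal projection of f onto W. Writing g = a_0 + a_1 x + a_2 x^2, the coefficients solve the normal equations G · a = b where
  G_{ij} = <φ_i, φ_j> and b_i = <f, φ_i>, with φ_0 = 1, φ_1 = x, φ_2 = x^2.
G =
  [2, 0, 2/3]
  [0, 2/3, 0]
  [2/3, 0, 2/5],
b = (0, 32/15, 8/15).
Solving gives a_0 = -1, a_1 = 16/5, a_2 = 3, so
  g(x) = 3*x^2 + 16*x/5 - 1.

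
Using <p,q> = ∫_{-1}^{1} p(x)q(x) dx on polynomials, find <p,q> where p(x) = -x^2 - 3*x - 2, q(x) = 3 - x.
<p,q> = -12

Expand the product: p(x)·q(x) = x^3 - 7*x - 6.
∫_{-1}^{1} of each monomial x^k gives [2/(k+1) if k even, 0 if k odd]. Integrating term-by-term (or equivalently evaluating the antiderivative F(x) = x^4/4 - 7*x^2/2 - 6*x at the endpoints):
  F(1) − F(−1) = -37/4 − (11/4) = -12.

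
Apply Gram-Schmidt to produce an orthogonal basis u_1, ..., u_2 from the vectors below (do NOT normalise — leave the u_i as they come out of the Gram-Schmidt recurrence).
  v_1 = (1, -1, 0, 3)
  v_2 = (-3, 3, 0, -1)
Orthogonal basis:
  u_1 = (1, -1, 0, 3)
  u_2 = (-24/11, 24/11, 0, 16/11)

Apply the Gram-Schmidt recurrence
  u_1 = v_1
  u_i = v_i − Σ_{j<i} ((v_i · u_j) / (u_j · u_j)) · u_j.

Step by step this gives:
  u_1 = (1, -1, 0, 3)
  u_2 = (-24/11, 24/11, 0, 16/11)

Orthogonality check:
  u_2 · u_1 = 0 (should be 0)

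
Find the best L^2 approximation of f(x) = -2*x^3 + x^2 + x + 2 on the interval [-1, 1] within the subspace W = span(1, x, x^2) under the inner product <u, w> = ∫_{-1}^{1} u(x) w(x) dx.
g(x) = x^2 - x/5 + 2

The best approximation g ∈ W is the orthogonal projection of f onto W. Writing g = a_0 + a_1 x + a_2 x^2, the coefficients solve the normal equations G · a = b where
  G_{ij} = <φ_i, φ_j> and b_i = <f, φ_i>, with φ_0 = 1, φ_1 = x, φ_2 = x^2.
G =
  [2, 0, 2/3]
  [0, 2/3, 0]
  [2/3, 0, 2/5],
b = (14/3, -2/15, 26/15).
Solving gives a_0 = 2, a_1 = -1/5, a_2 = 1, so
  g(x) = x^2 - x/5 + 2.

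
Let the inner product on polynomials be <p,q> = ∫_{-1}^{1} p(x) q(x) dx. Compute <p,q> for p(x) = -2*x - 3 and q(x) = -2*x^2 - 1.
<p,q> = 10

Expand the product: p(x)·q(x) = 4*x^3 + 6*x^2 + 2*x + 3.
∫_{-1}^{1} of each monomial x^k gives [2/(k+1) if k even, 0 if k odd]. Integrating term-by-term (or equivalently evaluating the antiderivative F(x) = x^4 + 2*x^3 + x^2 + 3*x at the endpoints):
  F(1) − F(−1) = 7 − (-3) = 10.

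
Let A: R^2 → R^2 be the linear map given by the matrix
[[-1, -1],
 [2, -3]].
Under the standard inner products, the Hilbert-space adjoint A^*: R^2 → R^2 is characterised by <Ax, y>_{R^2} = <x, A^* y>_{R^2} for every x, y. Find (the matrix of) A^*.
A^* = A^T =
[[-1, 2],
 [-1, -3]]

For real matrices with standard dot products, the defining identity <Ax, y> = <x, A^* y> gives (Ax)^T y = x^T (A^*) y, i.e. x^T A^T y = x^T (A^*) y. Since this holds for all x, y, we must have A^* = A^T. Therefore
A^* =
[[-1, 2],
 [-1, -3]].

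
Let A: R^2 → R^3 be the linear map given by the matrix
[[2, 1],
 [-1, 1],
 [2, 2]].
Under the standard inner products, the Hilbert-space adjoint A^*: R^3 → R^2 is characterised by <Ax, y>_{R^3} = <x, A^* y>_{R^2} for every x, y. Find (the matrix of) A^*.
A^* = A^T =
[[2, -1, 2],
 [1, 1, 2]]

For real matrices with standard dot products, the defining identity <Ax, y> = <x, A^* y> gives (Ax)^T y = x^T (A^*) y, i.e. x^T A^T y = x^T (A^*) y. Since this holds for all x, y, we must have A^* = A^T. Therefore
A^* =
[[2, -1, 2],
 [1, 1, 2]].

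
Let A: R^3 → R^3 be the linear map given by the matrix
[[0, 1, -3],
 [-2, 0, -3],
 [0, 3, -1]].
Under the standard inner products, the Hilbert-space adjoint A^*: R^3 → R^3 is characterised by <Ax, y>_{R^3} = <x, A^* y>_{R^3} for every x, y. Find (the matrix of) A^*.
A^* = A^T =
[[0, -2, 0],
 [1, 0, 3],
 [-3, -3, -1]]

For real matrices with standard dot products, the defining identity <Ax, y> = <x, A^* y> gives (Ax)^T y = x^T (A^*) y, i.e. x^T A^T y = x^T (A^*) y. Since this holds for all x, y, we must have A^* = A^T. Therefore
A^* =
[[0, -2, 0],
 [1, 0, 3],
 [-3, -3, -1]].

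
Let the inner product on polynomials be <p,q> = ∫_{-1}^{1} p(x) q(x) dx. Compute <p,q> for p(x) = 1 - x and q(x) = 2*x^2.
<p,q> = 4/3

Expand the product: p(x)·q(x) = -2*x^3 + 2*x^2.
∫_{-1}^{1} of each monomial x^k gives [2/(k+1) if k even, 0 if k odd]. Integrating term-by-term (or equivalently evaluating the antiderivative F(x) = -x^4/2 + 2*x^3/3 at the endpoints):
  F(1) − F(−1) = 1/6 − (-7/6) = 4/3.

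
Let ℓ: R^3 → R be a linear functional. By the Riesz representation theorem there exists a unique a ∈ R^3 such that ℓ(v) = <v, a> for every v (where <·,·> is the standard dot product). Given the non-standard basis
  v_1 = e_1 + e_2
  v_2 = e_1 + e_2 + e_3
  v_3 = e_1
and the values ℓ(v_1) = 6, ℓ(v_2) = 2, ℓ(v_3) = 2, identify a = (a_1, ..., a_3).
a = (2, 4, -4)

Write a = (a_1, ..., a_3) in the standard basis. For each basis vector v_i, ℓ(v_i) = <v_i, a> is a linear equation in the a_j's. Collect the n equations into a matrix system V a = ℓ, where row i of V is v_i (expressed in the standard basis). Since V is invertible (lower-triangular with 1s on the diagonal, up to permutation), solve by back-substitution:
  V =
[[1, 1, 0],
 [1, 1, 1],
 [1, 0, 0]]
  V a = (6, 2, 2)
Solving gives a = (2, 4, -4).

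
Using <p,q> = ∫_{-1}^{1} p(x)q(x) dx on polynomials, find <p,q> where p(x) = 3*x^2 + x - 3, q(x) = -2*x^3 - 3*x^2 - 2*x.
<p,q> = 4/15

Expand the product: p(x)·q(x) = -6*x^5 - 11*x^4 - 3*x^3 + 7*x^2 + 6*x.
∫_{-1}^{1} of each monomial x^k gives [2/(k+1) if k even, 0 if k odd]. Integrating term-by-term (or equivalently evaluating the antiderivative F(x) = -x^6 - 11*x^5/5 - 3*x^4/4 + 7*x^3/3 + 3*x^2 at the endpoints):
  F(1) − F(−1) = 83/60 − (67/60) = 4/15.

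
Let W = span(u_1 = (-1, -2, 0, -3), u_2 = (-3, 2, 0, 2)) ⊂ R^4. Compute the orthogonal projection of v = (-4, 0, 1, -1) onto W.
proj_W(v) = (-4, 0, 0, -1)

Set up U = [u_1 | ... | u_2] ∈ R^(4×2). The projector onto W = col(U) is P = U (U^T U)^(-1) U^T.
Compute U^T U =
  [14, -7]
  [-7, 17],
and U^T v = (7, 10).
Solve U^T U · c = U^T v for the coefficients: c = (1, 1). The projection is proj_W(v) = U c.
Check: (v - proj_W(v)) · u_1 = 0  (should be 0).
Check: (v - proj_W(v)) · u_2 = 0  (should be 0).
Result: proj_W(v) = (-4, 0, 0, -1).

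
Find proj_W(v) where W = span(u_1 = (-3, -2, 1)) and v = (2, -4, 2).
proj_W(v) = (-6/7, -4/7, 2/7)

Set up U = [u_1 | ... | u_1] ∈ R^(3×1). The projector onto W = col(U) is P = U (U^T U)^(-1) U^T.
Compute U^T U =
  [14],
and U^T v = (4).
Solve U^T U · c = U^T v for the coefficients: c = (2/7). The projection is proj_W(v) = U c.
Check: (v - proj_W(v)) · u_1 = 0  (should be 0).
Result: proj_W(v) = (-6/7, -4/7, 2/7).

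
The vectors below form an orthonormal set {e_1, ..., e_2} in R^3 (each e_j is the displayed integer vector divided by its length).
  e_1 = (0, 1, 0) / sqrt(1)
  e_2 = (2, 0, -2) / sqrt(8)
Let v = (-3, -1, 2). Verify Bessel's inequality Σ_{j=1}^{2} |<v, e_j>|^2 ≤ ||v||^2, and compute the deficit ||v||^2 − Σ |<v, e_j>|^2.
Σ |<v, e_j>|^2 = 27/2; ||v||^2 = 14; deficit = 1/2

Write each e_j = u_j / sqrt(<u_j, u_j>) where u_j is the displayed integer vector. Then <v, e_j> = <v, u_j> / sqrt(<u_j, u_j>), so |<v, e_j>|^2 = <v, u_j>^2 / <u_j, u_j>.
Coefficients: <v, e_1> = -1/sqrt(1), <v, e_2> = -10/sqrt(8).
Square and sum: Σ |<v, e_j>|^2 = 27/2.
Compute ||v||^2 = v·v = 14.
Deficit = 14 − 27/2 = 1/2 ≥ 0, confirming Bessel's inequality. (The deficit equals ||v − Σ <v,e_j> e_j||^2, the squared distance from v to span{e_j}.)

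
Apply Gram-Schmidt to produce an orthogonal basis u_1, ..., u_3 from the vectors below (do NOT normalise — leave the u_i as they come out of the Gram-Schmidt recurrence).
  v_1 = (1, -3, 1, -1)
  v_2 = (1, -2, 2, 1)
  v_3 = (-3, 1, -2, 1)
Orthogonal basis:
  u_1 = (1, -3, 1, -1)
  u_2 = (1/3, 0, 4/3, 5/3)
  u_3 = (-59/28, -5/4, -19/28, 27/28)

Apply the Gram-Schmidt recurrence
  u_1 = v_1
  u_i = v_i − Σ_{j<i} ((v_i · u_j) / (u_j · u_j)) · u_j.

Step by step this gives:
  u_1 = (1, -3, 1, -1)
  u_2 = (1/3, 0, 4/3, 5/3)
  u_3 = (-59/28, -5/4, -19/28, 27/28)

Orthogonality check:
  u_2 · u_1 = 0 (should be 0)
  u_3 · u_1 = 0 (should be 0)
  u_3 · u_2 = 0 (should be 0)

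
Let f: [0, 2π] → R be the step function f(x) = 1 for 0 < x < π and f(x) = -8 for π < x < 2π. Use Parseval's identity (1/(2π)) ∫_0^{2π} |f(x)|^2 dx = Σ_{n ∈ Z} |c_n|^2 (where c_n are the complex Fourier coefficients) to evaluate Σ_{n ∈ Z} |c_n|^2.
Σ |c_n|^2 = 65/2

Parseval equates the L^2 energy of f (normalised by 1/(2π)) with the ℓ^2 sum of its Fourier coefficients: (1/(2π)) ∫_0^{2π} |f|^2 = Σ |c_n|^2.
Compute the left side: (1/(2π)) [∫_0^π 1^2 dx + ∫_π^{2π} (-8)^2 dx] = (1/(2π)) · (1π + 64π) = (1 + 64)/2 = 65/2.
So Σ_{n ∈ Z} |c_n|^2 = 65/2.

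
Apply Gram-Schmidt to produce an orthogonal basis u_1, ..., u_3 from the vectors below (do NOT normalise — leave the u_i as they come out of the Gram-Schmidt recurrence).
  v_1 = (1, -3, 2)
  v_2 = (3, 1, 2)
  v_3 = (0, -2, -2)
Orthogonal basis:
  u_1 = (1, -3, 2)
  u_2 = (19/7, 13/7, 10/7)
  u_3 = (56/45, -28/45, -14/9)

Apply the Gram-Schmidt recurrence
  u_1 = v_1
  u_i = v_i − Σ_{j<i} ((v_i · u_j) / (u_j · u_j)) · u_j.

Step by step this gives:
  u_1 = (1, -3, 2)
  u_2 = (19/7, 13/7, 10/7)
  u_3 = (56/45, -28/45, -14/9)

Orthogonality check:
  u_2 · u_1 = 0 (should be 0)
  u_3 · u_1 = 0 (should be 0)
  u_3 · u_2 = 0 (should be 0)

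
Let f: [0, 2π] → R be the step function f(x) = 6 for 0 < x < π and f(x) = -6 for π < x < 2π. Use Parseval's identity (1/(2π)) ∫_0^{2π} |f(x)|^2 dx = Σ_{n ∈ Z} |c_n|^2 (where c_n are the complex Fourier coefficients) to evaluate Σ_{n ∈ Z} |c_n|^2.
Σ |c_n|^2 = 36

Parseval equates the L^2 energy of f (normalised by 1/(2π)) with the ℓ^2 sum of its Fourier coefficients: (1/(2π)) ∫_0^{2π} |f|^2 = Σ |c_n|^2.
Compute the left side: (1/(2π)) [∫_0^π 6^2 dx + ∫_π^{2π} (-6)^2 dx] = (1/(2π)) · (36π + 36π) = (36 + 36)/2 = 36.
So Σ_{n ∈ Z} |c_n|^2 = 36.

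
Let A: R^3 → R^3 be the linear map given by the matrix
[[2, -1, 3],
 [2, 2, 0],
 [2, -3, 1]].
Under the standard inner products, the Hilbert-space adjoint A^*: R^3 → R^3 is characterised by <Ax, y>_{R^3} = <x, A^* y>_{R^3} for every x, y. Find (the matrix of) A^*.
A^* = A^T =
[[2, 2, 2],
 [-1, 2, -3],
 [3, 0, 1]]

For real matrices with standard dot products, the defining identity <Ax, y> = <x, A^* y> gives (Ax)^T y = x^T (A^*) y, i.e. x^T A^T y = x^T (A^*) y. Since this holds for all x, y, we must have A^* = A^T. Therefore
A^* =
[[2, 2, 2],
 [-1, 2, -3],
 [3, 0, 1]].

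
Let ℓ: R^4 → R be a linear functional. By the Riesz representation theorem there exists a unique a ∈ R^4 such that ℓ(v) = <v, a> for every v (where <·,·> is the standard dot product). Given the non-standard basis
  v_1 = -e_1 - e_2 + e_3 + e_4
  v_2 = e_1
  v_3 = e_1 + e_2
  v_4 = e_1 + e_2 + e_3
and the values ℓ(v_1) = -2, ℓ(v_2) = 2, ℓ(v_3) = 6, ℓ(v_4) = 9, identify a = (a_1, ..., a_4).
a = (2, 4, 3, 1)

Write a = (a_1, ..., a_4) in the standard basis. For each basis vector v_i, ℓ(v_i) = <v_i, a> is a linear equation in the a_j's. Collect the n equations into a matrix system V a = ℓ, where row i of V is v_i (expressed in the standard basis). Since V is invertible (lower-triangular with 1s on the diagonal, up to permutation), solve by back-substitution:
  V =
[[-1, -1, 1, 1],
 [1, 0, 0, 0],
 [1, 1, 0, 0],
 [1, 1, 1, 0]]
  V a = (-2, 2, 6, 9)
Solving gives a = (2, 4, 3, 1).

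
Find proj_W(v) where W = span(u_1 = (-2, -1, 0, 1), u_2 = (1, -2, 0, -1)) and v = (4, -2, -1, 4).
proj_W(v) = (38/35, -36/35, 0, -6/7)

Set up U = [u_1 | ... | u_2] ∈ R^(4×2). The projector onto W = col(U) is P = U (U^T U)^(-1) U^T.
Compute U^T U =
  [6, -1]
  [-1, 6],
and U^T v = (-2, 4).
Solve U^T U · c = U^T v for the coefficients: c = (-8/35, 22/35). The projection is proj_W(v) = U c.
Check: (v - proj_W(v)) · u_1 = 0  (should be 0).
Check: (v - proj_W(v)) · u_2 = 0  (should be 0).
Result: proj_W(v) = (38/35, -36/35, 0, -6/7).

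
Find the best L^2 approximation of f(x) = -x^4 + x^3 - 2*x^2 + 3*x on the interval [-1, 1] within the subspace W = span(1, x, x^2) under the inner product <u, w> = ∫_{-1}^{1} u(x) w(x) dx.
g(x) = -20*x^2/7 + 18*x/5 + 3/35

The best approximation g ∈ W is the orthogonal projection of f onto W. Writing g = a_0 + a_1 x + a_2 x^2, the coefficients solve the normal equations G · a = b where
  G_{ij} = <φ_i, φ_j> and b_i = <f, φ_i>, with φ_0 = 1, φ_1 = x, φ_2 = x^2.
G =
  [2, 0, 2/3]
  [0, 2/3, 0]
  [2/3, 0, 2/5],
b = (-26/15, 12/5, -38/35).
Solving gives a_0 = 3/35, a_1 = 18/5, a_2 = -20/7, so
  g(x) = -20*x^2/7 + 18*x/5 + 3/35.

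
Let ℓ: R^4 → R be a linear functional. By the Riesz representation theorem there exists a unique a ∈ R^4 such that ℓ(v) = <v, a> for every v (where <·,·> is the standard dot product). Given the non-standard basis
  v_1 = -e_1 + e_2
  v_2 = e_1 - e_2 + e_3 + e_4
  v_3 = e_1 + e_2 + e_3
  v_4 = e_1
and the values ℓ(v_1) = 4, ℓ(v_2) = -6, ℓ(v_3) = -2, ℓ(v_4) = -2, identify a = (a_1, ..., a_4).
a = (-2, 2, -2, 0)

Write a = (a_1, ..., a_4) in the standard basis. For each basis vector v_i, ℓ(v_i) = <v_i, a> is a linear equation in the a_j's. Collect the n equations into a matrix system V a = ℓ, where row i of V is v_i (expressed in the standard basis). Since V is invertible (lower-triangular with 1s on the diagonal, up to permutation), solve by back-substitution:
  V =
[[-1, 1, 0, 0],
 [1, -1, 1, 1],
 [1, 1, 1, 0],
 [1, 0, 0, 0]]
  V a = (4, -6, -2, -2)
Solving gives a = (-2, 2, -2, 0).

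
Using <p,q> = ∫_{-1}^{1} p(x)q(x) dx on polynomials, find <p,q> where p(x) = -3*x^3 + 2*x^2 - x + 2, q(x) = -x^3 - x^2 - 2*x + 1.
<p,q> = 172/21

Expand the product: p(x)·q(x) = 3*x^6 + x^5 + 5*x^4 - 8*x^3 + 2*x^2 - 5*x + 2.
∫_{-1}^{1} of each monomial x^k gives [2/(k+1) if k even, 0 if k odd]. Integrating term-by-term (or equivalently evaluating the antiderivative F(x) = 3*x^7/7 + x^6/6 + x^5 - 2*x^4 + 2*x^3/3 - 5*x^2/2 + 2*x at the endpoints):
  F(1) − F(−1) = -5/21 − (-59/7) = 172/21.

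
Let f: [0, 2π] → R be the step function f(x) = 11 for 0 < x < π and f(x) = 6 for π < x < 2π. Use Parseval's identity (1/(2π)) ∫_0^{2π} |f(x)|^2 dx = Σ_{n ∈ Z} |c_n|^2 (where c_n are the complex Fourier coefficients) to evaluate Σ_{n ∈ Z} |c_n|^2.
Σ |c_n|^2 = 157/2

Parseval equates the L^2 energy of f (normalised by 1/(2π)) with the ℓ^2 sum of its Fourier coefficients: (1/(2π)) ∫_0^{2π} |f|^2 = Σ |c_n|^2.
Compute the left side: (1/(2π)) [∫_0^π 11^2 dx + ∫_π^{2π} 6^2 dx] = (1/(2π)) · (121π + 36π) = (121 + 36)/2 = 157/2.
So Σ_{n ∈ Z} |c_n|^2 = 157/2.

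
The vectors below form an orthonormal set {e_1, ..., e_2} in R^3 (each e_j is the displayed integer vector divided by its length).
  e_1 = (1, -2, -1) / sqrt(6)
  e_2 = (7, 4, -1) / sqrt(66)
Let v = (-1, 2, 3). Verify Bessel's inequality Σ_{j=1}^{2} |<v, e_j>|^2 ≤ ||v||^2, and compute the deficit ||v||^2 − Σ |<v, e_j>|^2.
Σ |<v, e_j>|^2 = 118/11; ||v||^2 = 14; deficit = 36/11

Write each e_j = u_j / sqrt(<u_j, u_j>) where u_j is the displayed integer vector. Then <v, e_j> = <v, u_j> / sqrt(<u_j, u_j>), so |<v, e_j>|^2 = <v, u_j>^2 / <u_j, u_j>.
Coefficients: <v, e_1> = -8/sqrt(6), <v, e_2> = -2/sqrt(66).
Square and sum: Σ |<v, e_j>|^2 = 118/11.
Compute ||v||^2 = v·v = 14.
Deficit = 14 − 118/11 = 36/11 ≥ 0, confirming Bessel's inequality. (The deficit equals ||v − Σ <v,e_j> e_j||^2, the squared distance from v to span{e_j}.)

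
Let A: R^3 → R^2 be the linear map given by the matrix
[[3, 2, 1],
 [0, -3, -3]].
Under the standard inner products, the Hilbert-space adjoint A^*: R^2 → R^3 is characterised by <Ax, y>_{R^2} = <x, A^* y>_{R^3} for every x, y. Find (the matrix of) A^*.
A^* = A^T =
[[3, 0],
 [2, -3],
 [1, -3]]

For real matrices with standard dot products, the defining identity <Ax, y> = <x, A^* y> gives (Ax)^T y = x^T (A^*) y, i.e. x^T A^T y = x^T (A^*) y. Since this holds for all x, y, we must have A^* = A^T. Therefore
A^* =
[[3, 0],
 [2, -3],
 [1, -3]].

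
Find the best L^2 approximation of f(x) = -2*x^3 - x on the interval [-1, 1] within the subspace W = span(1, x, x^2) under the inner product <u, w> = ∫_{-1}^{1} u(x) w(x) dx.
g(x) = -11*x/5

The best approximation g ∈ W is the orthogonal projection of f onto W. Writing g = a_0 + a_1 x + a_2 x^2, the coefficients solve the normal equations G · a = b where
  G_{ij} = <φ_i, φ_j> and b_i = <f, φ_i>, with φ_0 = 1, φ_1 = x, φ_2 = x^2.
G =
  [2, 0, 2/3]
  [0, 2/3, 0]
  [2/3, 0, 2/5],
b = (0, -22/15, 0).
Solving gives a_0 = 0, a_1 = -11/5, a_2 = 0, so
  g(x) = -11*x/5.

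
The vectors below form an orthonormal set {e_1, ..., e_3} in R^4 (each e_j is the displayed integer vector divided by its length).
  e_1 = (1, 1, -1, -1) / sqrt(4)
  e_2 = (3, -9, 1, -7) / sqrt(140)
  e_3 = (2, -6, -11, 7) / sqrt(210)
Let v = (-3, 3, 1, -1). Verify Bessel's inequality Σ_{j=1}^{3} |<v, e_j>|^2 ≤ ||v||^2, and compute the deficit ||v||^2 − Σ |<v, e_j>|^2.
Σ |<v, e_j>|^2 = 14; ||v||^2 = 20; deficit = 6

Write each e_j = u_j / sqrt(<u_j, u_j>) where u_j is the displayed integer vector. Then <v, e_j> = <v, u_j> / sqrt(<u_j, u_j>), so |<v, e_j>|^2 = <v, u_j>^2 / <u_j, u_j>.
Coefficients: <v, e_1> = 0/sqrt(4), <v, e_2> = -28/sqrt(140), <v, e_3> = -42/sqrt(210).
Square and sum: Σ |<v, e_j>|^2 = 14.
Compute ||v||^2 = v·v = 20.
Deficit = 20 − 14 = 6 ≥ 0, confirming Bessel's inequality. (The deficit equals ||v − Σ <v,e_j> e_j||^2, the squared distance from v to span{e_j}.)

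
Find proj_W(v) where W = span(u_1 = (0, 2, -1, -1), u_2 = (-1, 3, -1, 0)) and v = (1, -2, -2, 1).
proj_W(v) = (9/17, -23/17, 7/17, -2/17)

Set up U = [u_1 | ... | u_2] ∈ R^(4×2). The projector onto W = col(U) is P = U (U^T U)^(-1) U^T.
Compute U^T U =
  [6, 7]
  [7, 11],
and U^T v = (-3, -5).
Solve U^T U · c = U^T v for the coefficients: c = (2/17, -9/17). The projection is proj_W(v) = U c.
Check: (v - proj_W(v)) · u_1 = 0  (should be 0).
Check: (v - proj_W(v)) · u_2 = 0  (should be 0).
Result: proj_W(v) = (9/17, -23/17, 7/17, -2/17).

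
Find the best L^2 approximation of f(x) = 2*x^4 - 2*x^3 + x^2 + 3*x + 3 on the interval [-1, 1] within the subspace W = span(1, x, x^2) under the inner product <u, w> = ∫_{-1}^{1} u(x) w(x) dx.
g(x) = 19*x^2/7 + 9*x/5 + 99/35

The best approximation g ∈ W is the orthogonal projection of f onto W. Writing g = a_0 + a_1 x + a_2 x^2, the coefficients solve the normal equations G · a = b where
  G_{ij} = <φ_i, φ_j> and b_i = <f, φ_i>, with φ_0 = 1, φ_1 = x, φ_2 = x^2.
G =
  [2, 0, 2/3]
  [0, 2/3, 0]
  [2/3, 0, 2/5],
b = (112/15, 6/5, 104/35).
Solving gives a_0 = 99/35, a_1 = 9/5, a_2 = 19/7, so
  g(x) = 19*x^2/7 + 9*x/5 + 99/35.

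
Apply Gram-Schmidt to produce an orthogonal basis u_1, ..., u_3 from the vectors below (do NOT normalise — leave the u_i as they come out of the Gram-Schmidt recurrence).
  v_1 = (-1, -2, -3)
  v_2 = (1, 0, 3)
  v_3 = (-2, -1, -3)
Orthogonal basis:
  u_1 = (-1, -2, -3)
  u_2 = (2/7, -10/7, 6/7)
  u_3 = (-9/10, 0, 3/10)

Apply the Gram-Schmidt recurrence
  u_1 = v_1
  u_i = v_i − Σ_{j<i} ((v_i · u_j) / (u_j · u_j)) · u_j.

Step by step this gives:
  u_1 = (-1, -2, -3)
  u_2 = (2/7, -10/7, 6/7)
  u_3 = (-9/10, 0, 3/10)

Orthogonality check:
  u_2 · u_1 = 0 (should be 0)
  u_3 · u_1 = 0 (should be 0)
  u_3 · u_2 = 0 (should be 0)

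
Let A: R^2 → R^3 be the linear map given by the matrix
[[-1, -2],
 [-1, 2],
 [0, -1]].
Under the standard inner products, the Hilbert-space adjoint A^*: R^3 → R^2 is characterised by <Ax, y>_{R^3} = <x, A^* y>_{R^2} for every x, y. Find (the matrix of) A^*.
A^* = A^T =
[[-1, -1, 0],
 [-2, 2, -1]]

For real matrices with standard dot products, the defining identity <Ax, y> = <x, A^* y> gives (Ax)^T y = x^T (A^*) y, i.e. x^T A^T y = x^T (A^*) y. Since this holds for all x, y, we must have A^* = A^T. Therefore
A^* =
[[-1, -1, 0],
 [-2, 2, -1]].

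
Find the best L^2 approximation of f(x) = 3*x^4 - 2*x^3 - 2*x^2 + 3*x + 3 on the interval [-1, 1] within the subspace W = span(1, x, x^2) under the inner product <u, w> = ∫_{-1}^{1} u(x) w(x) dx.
g(x) = 4*x^2/7 + 9*x/5 + 96/35

The best approximation g ∈ W is the orthogonal projection of f onto W. Writing g = a_0 + a_1 x + a_2 x^2, the coefficients solve the normal equations G · a = b where
  G_{ij} = <φ_i, φ_j> and b_i = <f, φ_i>, with φ_0 = 1, φ_1 = x, φ_2 = x^2.
G =
  [2, 0, 2/3]
  [0, 2/3, 0]
  [2/3, 0, 2/5],
b = (88/15, 6/5, 72/35).
Solving gives a_0 = 96/35, a_1 = 9/5, a_2 = 4/7, so
  g(x) = 4*x^2/7 + 9*x/5 + 96/35.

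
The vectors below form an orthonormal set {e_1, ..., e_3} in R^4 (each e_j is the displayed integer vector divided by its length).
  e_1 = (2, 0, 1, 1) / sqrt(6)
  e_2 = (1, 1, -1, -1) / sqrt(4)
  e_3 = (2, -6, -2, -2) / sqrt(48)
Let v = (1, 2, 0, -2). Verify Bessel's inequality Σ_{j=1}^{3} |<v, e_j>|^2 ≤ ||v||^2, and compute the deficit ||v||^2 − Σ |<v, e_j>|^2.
Σ |<v, e_j>|^2 = 7; ||v||^2 = 9; deficit = 2

Write each e_j = u_j / sqrt(<u_j, u_j>) where u_j is the displayed integer vector. Then <v, e_j> = <v, u_j> / sqrt(<u_j, u_j>), so |<v, e_j>|^2 = <v, u_j>^2 / <u_j, u_j>.
Coefficients: <v, e_1> = 0/sqrt(6), <v, e_2> = 5/sqrt(4), <v, e_3> = -6/sqrt(48).
Square and sum: Σ |<v, e_j>|^2 = 7.
Compute ||v||^2 = v·v = 9.
Deficit = 9 − 7 = 2 ≥ 0, confirming Bessel's inequality. (The deficit equals ||v − Σ <v,e_j> e_j||^2, the squared distance from v to span{e_j}.)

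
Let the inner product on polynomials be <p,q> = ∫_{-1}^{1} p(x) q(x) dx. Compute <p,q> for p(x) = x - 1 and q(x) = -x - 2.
<p,q> = 10/3

Expand the product: p(x)·q(x) = -x^2 - x + 2.
∫_{-1}^{1} of each monomial x^k gives [2/(k+1) if k even, 0 if k odd]. Integrating term-by-term (or equivalently evaluating the antiderivative F(x) = -x^3/3 - x^2/2 + 2*x at the endpoints):
  F(1) − F(−1) = 7/6 − (-13/6) = 10/3.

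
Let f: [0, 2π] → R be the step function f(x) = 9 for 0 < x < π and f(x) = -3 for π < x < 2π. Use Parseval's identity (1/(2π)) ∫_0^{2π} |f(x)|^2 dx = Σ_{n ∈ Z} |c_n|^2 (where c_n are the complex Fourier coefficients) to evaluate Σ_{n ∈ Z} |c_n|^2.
Σ |c_n|^2 = 45

Parseval equates the L^2 energy of f (normalised by 1/(2π)) with the ℓ^2 sum of its Fourier coefficients: (1/(2π)) ∫_0^{2π} |f|^2 = Σ |c_n|^2.
Compute the left side: (1/(2π)) [∫_0^π 9^2 dx + ∫_π^{2π} (-3)^2 dx] = (1/(2π)) · (81π + 9π) = (81 + 9)/2 = 45.
So Σ_{n ∈ Z} |c_n|^2 = 45.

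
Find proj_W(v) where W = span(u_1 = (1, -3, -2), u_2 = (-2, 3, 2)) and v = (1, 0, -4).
proj_W(v) = (1, -24/13, -16/13)

Set up U = [u_1 | ... | u_2] ∈ R^(3×2). The projector onto W = col(U) is P = U (U^T U)^(-1) U^T.
Compute U^T U =
  [14, -15]
  [-15, 17],
and U^T v = (9, -10).
Solve U^T U · c = U^T v for the coefficients: c = (3/13, -5/13). The projection is proj_W(v) = U c.
Check: (v - proj_W(v)) · u_1 = 0  (should be 0).
Check: (v - proj_W(v)) · u_2 = 0  (should be 0).
Result: proj_W(v) = (1, -24/13, -16/13).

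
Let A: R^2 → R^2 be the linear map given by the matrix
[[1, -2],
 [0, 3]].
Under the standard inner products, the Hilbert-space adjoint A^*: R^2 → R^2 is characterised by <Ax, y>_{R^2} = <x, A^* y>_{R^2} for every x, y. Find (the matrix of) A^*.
A^* = A^T =
[[1, 0],
 [-2, 3]]

For real matrices with standard dot products, the defining identity <Ax, y> = <x, A^* y> gives (Ax)^T y = x^T (A^*) y, i.e. x^T A^T y = x^T (A^*) y. Since this holds for all x, y, we must have A^* = A^T. Therefore
A^* =
[[1, 0],
 [-2, 3]].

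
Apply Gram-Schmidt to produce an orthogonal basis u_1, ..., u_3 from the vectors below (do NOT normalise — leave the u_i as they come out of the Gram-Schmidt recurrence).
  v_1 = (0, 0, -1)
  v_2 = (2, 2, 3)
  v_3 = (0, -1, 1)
Orthogonal basis:
  u_1 = (0, 0, -1)
  u_2 = (2, 2, 0)
  u_3 = (1/2, -1/2, 0)

Apply the Gram-Schmidt recurrence
  u_1 = v_1
  u_i = v_i − Σ_{j<i} ((v_i · u_j) / (u_j · u_j)) · u_j.

Step by step this gives:
  u_1 = (0, 0, -1)
  u_2 = (2, 2, 0)
  u_3 = (1/2, -1/2, 0)

Orthogonality check:
  u_2 · u_1 = 0 (should be 0)
  u_3 · u_1 = 0 (should be 0)
  u_3 · u_2 = 0 (should be 0)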